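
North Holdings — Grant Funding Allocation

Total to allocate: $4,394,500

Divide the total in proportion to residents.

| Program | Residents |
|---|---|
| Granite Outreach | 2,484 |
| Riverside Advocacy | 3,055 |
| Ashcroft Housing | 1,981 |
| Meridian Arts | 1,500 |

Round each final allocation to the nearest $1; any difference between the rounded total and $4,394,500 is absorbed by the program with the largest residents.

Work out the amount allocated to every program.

Combined residents = 2,484 + 3,055 + 1,981 + 1,500 = 9,020.
Proportional shares: Granite Outreach 1,210,192.68; Riverside Advocacy 1,488,381.10; Ashcroft Housing 965,133.54; Meridian Arts 730,792.68.
At nearest $1: Granite Outreach $1,210,193; Riverside Advocacy $1,488,381; Ashcroft Housing $965,134; Meridian Arts $730,793. Sum = $4,394,501.
Difference $4,394,500 − $4,394,501 = −$1 applied to largest residents (Riverside Advocacy): Riverside Advocacy becomes $1,488,380.

Granite Outreach: $1,210,193 | Riverside Advocacy: $1,488,380 | Ashcroft Housing: $965,134 | Meridian Arts: $730,793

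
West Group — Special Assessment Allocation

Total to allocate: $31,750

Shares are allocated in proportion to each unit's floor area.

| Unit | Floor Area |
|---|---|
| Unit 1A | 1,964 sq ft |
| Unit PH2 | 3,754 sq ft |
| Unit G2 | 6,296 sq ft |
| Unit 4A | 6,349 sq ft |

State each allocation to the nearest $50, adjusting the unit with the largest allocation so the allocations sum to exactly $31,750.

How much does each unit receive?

Unit 1A: $3,400 | Unit PH2: $6,500 | Unit G2: $10,900 | Unit 4A: $10,950

Sum of floor area: 18,363.
Unrounded shares: Unit 1A 1,964/18,363 × $31,750 = 3,395.80; Unit PH2 3,754/18,363 × $31,750 = 6,490.74; Unit G2 6,296/18,363 × $31,750 = 10,885.91; Unit 4A 6,349/18,363 × $31,750 = 10,977.55.
Rounded to nearest $50: Unit 1A $3,400; Unit PH2 $6,500; Unit G2 $10,900; Unit 4A $11,000. Sum = $31,800.
Difference $31,750 − $31,800 = −$50 applied to largest allocation (Unit 4A): Unit 4A becomes $10,950.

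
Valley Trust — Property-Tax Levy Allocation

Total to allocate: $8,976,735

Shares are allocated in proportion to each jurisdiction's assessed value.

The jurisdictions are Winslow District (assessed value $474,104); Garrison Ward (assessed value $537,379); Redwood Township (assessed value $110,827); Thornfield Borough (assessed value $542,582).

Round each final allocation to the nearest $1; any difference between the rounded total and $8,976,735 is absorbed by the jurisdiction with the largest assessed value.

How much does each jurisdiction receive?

Assessed value total: 474,104 + 537,379 + 110,827 + 542,582 = 1,664,892.
Unrounded shares: Winslow District 2,556,265.49; Garrison Ward 2,897,430.51; Redwood Township 597,555.04; Thornfield Borough 2,925,483.95.
At nearest $1: Winslow District $2,556,265; Garrison Ward $2,897,431; Redwood Township $597,555; Thornfield Borough $2,925,484. Sum = $8,976,735.
Rounded total matches; no reconciliation needed.

Winslow District: $2,556,265; Garrison Ward: $2,897,431; Redwood Township: $597,555; Thornfield Borough: $2,925,484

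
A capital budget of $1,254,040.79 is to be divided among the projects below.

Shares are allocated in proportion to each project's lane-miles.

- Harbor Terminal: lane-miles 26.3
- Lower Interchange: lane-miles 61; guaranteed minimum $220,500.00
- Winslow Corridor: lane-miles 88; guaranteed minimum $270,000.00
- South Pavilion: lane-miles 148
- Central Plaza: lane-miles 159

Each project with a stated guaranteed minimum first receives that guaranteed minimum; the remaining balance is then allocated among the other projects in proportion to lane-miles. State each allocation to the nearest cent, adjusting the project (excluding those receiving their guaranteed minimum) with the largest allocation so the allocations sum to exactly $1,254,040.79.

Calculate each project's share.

Harbor Terminal: $60,249.39 · Lower Interchange: $220,500.00 · Winslow Corridor: $270,000.00 · South Pavilion: $339,046.02 · Central Plaza: $364,245.38

Minimums first: Lower Interchange $220,500.00; Winslow Corridor $270,000.00. Remaining pool $763,540.79.
Remaining pool split over remaining lane-miles 333.3: Harbor Terminal 60,249.3933 → $60,249.39; South Pavilion 339,046.0154 → $339,046.02; Central Plaza 364,245.3814 → $364,245.38.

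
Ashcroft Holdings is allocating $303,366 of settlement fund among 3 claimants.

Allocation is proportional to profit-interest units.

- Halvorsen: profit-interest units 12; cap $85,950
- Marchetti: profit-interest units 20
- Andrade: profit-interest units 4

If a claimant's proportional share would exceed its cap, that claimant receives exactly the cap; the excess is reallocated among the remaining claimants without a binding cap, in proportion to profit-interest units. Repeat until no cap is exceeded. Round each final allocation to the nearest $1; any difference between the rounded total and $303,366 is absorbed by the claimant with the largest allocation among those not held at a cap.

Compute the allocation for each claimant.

Halvorsen: $85,950; Marchetti: $181,180; Andrade: $36,236

Total profit-interest units = 36.
Unconstrained shares: Halvorsen 101,122.00; Marchetti 168,536.67; Andrade 33,707.33.
Cap binds for Halvorsen ($85,950); remaining pool $217,416 reallocated over remaining profit-interest units 24.
Shares after redistribution: Marchetti 181,180.00 → $181,180; Andrade 36,236.00 → $36,236.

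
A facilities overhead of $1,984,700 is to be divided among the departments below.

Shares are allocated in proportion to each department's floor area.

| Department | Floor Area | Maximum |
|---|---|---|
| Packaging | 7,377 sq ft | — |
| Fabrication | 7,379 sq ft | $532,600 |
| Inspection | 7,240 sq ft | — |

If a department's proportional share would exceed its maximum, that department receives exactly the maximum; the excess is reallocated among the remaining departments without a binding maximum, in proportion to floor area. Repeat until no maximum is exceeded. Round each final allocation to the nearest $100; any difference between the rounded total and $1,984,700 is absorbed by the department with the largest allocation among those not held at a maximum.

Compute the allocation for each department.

Sum of floor area: 21,996.
Pro-rata shares before constraints: Packaging 665,627.02; Fabrication 665,807.48; Inspection 653,265.50.
Held at cap: Fabrication ($532,600); balance $1,452,100 reallocated over remaining floor area 14,617.
Remaining shares: Packaging 732,855.01 → $732,900; Inspection 719,244.99 → $719,200.

Packaging: $732,900; Fabrication: $532,600; Inspection: $719,200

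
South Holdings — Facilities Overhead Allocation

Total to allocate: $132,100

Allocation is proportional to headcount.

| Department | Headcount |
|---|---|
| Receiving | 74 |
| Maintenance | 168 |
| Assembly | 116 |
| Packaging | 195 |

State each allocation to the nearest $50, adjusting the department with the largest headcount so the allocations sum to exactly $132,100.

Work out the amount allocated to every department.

Sum of headcount: 74 + 168 + 116 + 195 = 553.
Raw shares: Receiving 17,677.03; Maintenance 40,131.65; Assembly 27,709.95; Packaging 46,581.37.
At nearest $50: Receiving $17,700; Maintenance $40,150; Assembly $27,700; Packaging $46,600. Sum = $132,150.
Difference $132,100 − $132,150 = −$50 applied to largest headcount (Packaging): Packaging becomes $46,550.

Receiving: $17,700; Maintenance: $40,150; Assembly: $27,700; Packaging: $46,550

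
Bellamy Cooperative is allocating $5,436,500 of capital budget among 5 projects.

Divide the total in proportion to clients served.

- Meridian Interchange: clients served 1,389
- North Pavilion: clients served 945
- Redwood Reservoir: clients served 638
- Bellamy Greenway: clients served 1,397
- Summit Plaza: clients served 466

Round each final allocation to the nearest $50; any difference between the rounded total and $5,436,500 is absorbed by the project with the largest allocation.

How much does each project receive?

Clients served total: 4,835.
Pro-rata amounts: Meridian Interchange 1,389/4,835 × $5,436,500 = 1,561,799.07; North Pavilion 945/4,835 × $5,436,500 = 1,062,563.08; Redwood Reservoir 638/4,835 × $5,436,500 = 717,370.63; Bellamy Greenway 1,397/4,835 × $5,436,500 = 1,570,794.31; Summit Plaza 466/4,835 × $5,436,500 = 523,972.91.
At nearest $50: Meridian Interchange $1,561,800; North Pavilion $1,062,550; Redwood Reservoir $717,350; Bellamy Greenway $1,570,800; Summit Plaza $523,950. Sum = $5,436,450.
Difference $5,436,500 − $5,436,450 = +$50 applied to largest allocation (Bellamy Greenway): Bellamy Greenway becomes $1,570,850.

Meridian Interchange: $1,561,800; North Pavilion: $1,062,550; Redwood Reservoir: $717,350; Bellamy Greenway: $1,570,850; Summit Plaza: $523,950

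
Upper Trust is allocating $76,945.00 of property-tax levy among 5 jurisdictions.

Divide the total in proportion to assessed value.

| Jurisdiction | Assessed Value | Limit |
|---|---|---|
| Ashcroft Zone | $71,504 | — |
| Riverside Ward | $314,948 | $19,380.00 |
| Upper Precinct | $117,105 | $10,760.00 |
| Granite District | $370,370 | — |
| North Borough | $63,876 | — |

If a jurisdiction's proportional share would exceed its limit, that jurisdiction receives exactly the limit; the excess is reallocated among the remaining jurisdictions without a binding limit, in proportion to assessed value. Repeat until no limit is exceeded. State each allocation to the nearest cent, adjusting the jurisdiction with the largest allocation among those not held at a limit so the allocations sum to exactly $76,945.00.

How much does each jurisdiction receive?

Combined assessed value = 937,803.
Proportional shares (ignoring caps): Ashcroft Zone 5,866.7708; Riverside Ward 25,840.9003; Upper Precinct 9,608.2485; Granite District 30,388.1728; North Borough 5,240.9075.
Cap binds for Riverside Ward ($19,380.00); balance $57,565.00 reallocated over remaining assessed value 622,855.
Cap binds for Upper Precinct ($10,760.00); balance $46,805.00 reallocated over remaining assessed value 505,750.
Redistributed shares: Ashcroft Zone 6,617.3895 → $6,617.39; Granite District 34,276.1599 → $34,276.16; North Borough 5,911.4507 → $5,911.45.

Ashcroft Zone: $6,617.39 | Riverside Ward: $19,380.00 | Upper Precinct: $10,760.00 | Granite District: $34,276.16 | North Borough: $5,911.45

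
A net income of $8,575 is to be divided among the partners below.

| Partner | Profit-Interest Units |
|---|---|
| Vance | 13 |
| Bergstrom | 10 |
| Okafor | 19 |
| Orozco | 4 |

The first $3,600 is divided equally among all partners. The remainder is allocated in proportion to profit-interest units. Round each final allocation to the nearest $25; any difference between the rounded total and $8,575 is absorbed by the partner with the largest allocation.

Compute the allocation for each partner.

$3,600 shared equally gives $900 per partner.
Remainder $4,975 by profit-interest units (total 46): Vance 1,405.98 → $1,400; Bergstrom 1,081.52 → $1,075; Okafor 2,054.89 → $2,050; Orozco 432.61 → $425.
Rounding difference +$25 on remainder applied to Okafor.
Totals: Vance $900 + $1,400 = $2,300; Bergstrom $900 + $1,075 = $1,975; Okafor $900 + $2,075 = $2,975; Orozco $900 + $425 = $1,325.

Vance: $2,300 | Bergstrom: $1,975 | Okafor: $2,975 | Orozco: $1,325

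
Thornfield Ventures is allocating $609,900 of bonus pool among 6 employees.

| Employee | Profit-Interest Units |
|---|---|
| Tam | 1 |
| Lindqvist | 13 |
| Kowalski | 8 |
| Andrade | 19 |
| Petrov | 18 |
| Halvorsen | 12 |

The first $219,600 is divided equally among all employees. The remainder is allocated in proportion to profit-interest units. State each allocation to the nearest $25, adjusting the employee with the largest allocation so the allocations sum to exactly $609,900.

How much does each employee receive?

Equal tier: $219,600 ÷ 6 = $36,600 apiece.
Remainder $390,300 by profit-interest units (total 71): Tam 5,497.18 → $5,500; Lindqvist 71,463.38 → $71,475; Kowalski 43,977.46 → $43,975; Andrade 104,446.48 → $104,450; Petrov 98,949.30 → $98,950; Halvorsen 65,966.20 → $65,975.
Rounding difference −$25 on remainder applied to Andrade.
Totals: Tam $36,600 + $5,500 = $42,100; Lindqvist $36,600 + $71,475 = $108,075; Kowalski $36,600 + $43,975 = $80,575; Andrade $36,600 + $104,425 = $141,025; Petrov $36,600 + $98,950 = $135,550; Halvorsen $36,600 + $65,975 = $102,575.

Tam: $42,100 | Lindqvist: $108,075 | Kowalski: $80,575 | Andrade: $141,025 | Petrov: $135,550 | Halvorsen: $102,575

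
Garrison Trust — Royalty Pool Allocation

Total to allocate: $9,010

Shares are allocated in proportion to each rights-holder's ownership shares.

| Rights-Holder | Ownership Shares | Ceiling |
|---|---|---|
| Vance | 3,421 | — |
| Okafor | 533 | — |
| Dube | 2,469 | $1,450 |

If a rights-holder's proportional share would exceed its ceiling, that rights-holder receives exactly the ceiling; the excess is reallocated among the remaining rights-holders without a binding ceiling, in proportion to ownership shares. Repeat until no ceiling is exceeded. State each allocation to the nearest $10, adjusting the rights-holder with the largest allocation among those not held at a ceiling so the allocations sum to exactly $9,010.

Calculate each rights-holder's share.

Sum of ownership shares: 6,423.
Proportional shares (ignoring caps): Vance 4,798.88; Okafor 747.68; Dube 3,463.44.
Cap binds for Dube ($1,450); balance $7,560 reallocated over remaining ownership shares 3,954.
Remaining shares: Vance 6,540.91 → $6,540; Okafor 1,019.09 → $1,020.

Vance: $6,540 · Okafor: $1,020 · Dube: $1,450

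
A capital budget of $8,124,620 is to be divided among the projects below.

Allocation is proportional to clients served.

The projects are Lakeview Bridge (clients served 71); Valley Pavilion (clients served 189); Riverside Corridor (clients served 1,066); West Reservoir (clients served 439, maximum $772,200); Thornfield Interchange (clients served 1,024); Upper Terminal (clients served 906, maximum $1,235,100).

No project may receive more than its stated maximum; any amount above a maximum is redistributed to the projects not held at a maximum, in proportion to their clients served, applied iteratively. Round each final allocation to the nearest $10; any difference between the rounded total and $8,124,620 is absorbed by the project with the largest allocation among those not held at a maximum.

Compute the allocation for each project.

Lakeview Bridge: $184,820 · Valley Pavilion: $491,990 · Riverside Corridor: $2,774,920 · West Reservoir: $772,200 · Thornfield Interchange: $2,665,590 · Upper Terminal: $1,235,100

Total clients served = 3,695.
Unconstrained shares: Lakeview Bridge 156,115.84; Valley Pavilion 415,575.96; Riverside Corridor 2,343,936.38; West Reservoir 965,279.62; Thornfield Interchange 2,251,586.17; Upper Terminal 1,992,126.04.
Held at cap: West Reservoir ($772,200), Upper Terminal ($1,235,100); residual $6,117,320 reallocated over remaining clients served 2,350.
Redistributed shares: Lakeview Bridge 184,821.16 → $184,820; Valley Pavilion 491,988.71 → $491,990; Riverside Corridor 2,774,920.48 → $2,774,920; Thornfield Interchange 2,665,589.65 → $2,665,590.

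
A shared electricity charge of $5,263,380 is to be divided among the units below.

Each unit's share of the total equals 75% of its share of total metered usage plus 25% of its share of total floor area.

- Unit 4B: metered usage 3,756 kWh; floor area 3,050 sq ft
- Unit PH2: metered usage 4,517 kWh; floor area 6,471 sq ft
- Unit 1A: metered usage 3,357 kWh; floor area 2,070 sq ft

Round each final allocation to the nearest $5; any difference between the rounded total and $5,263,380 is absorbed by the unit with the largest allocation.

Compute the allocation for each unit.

Totals — metered usage 11,630, floor area 11,591.
Blended shares (75% metered usage + 25% floor area): Unit 4B 0.3080; Unit PH2 0.4309; Unit 1A 0.2611.
Proportional shares: Unit 4B 1,621,132.61; Unit PH2 2,267,798.65; Unit 1A 1,374,448.74.
After rounding ($5): Unit 4B $1,621,135; Unit PH2 $2,267,800; Unit 1A $1,374,450. Sum = $5,263,385.
Difference $5,263,380 − $5,263,385 = −$5 applied to largest allocation (Unit PH2): Unit PH2 becomes $2,267,795.

Unit 4B: $1,621,135; Unit PH2: $2,267,795; Unit 1A: $1,374,450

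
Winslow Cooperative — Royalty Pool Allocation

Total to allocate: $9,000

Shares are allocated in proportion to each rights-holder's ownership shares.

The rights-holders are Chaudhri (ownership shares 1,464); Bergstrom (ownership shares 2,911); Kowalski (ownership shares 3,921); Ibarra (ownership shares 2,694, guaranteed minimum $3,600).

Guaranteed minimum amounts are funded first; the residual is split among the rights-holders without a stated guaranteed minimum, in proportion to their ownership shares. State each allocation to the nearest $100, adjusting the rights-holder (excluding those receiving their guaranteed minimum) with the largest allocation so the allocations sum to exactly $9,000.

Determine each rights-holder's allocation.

Fund the minimums — Ibarra $3,600. Residual $5,400.
Residual split over remaining ownership shares 8,296: Chaudhri 952.94 → $1,000; Bergstrom 1,894.82 → $1,900; Kowalski 2,552.24 → $2,600.
Rounding difference −$100 applied to Kowalski → $2,500.

Chaudhri: $1,000 | Bergstrom: $1,900 | Kowalski: $2,500 | Ibarra: $3,600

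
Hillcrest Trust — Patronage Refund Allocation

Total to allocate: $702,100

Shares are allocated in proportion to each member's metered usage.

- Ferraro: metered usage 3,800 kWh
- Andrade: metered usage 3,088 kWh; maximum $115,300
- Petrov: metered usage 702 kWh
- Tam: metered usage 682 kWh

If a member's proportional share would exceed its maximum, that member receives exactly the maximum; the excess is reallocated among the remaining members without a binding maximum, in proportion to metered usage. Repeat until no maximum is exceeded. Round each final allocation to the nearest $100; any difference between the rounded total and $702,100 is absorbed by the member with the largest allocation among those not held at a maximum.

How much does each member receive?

Sum of metered usage: 8,272.
Pro-rata shares before constraints: Ferraro 322,531.43; Andrade 262,099.23; Petrov 59,583.44; Tam 57,885.90.
Cap binds for Andrade ($115,300); balance $586,800 reallocated over remaining metered usage 5,184.
Shares after redistribution: Ferraro 430,138.89 → $430,100; Petrov 79,462.50 → $79,500; Tam 77,198.61 → $77,200.

Ferraro: $430,100 | Andrade: $115,300 | Petrov: $79,500 | Tam: $77,200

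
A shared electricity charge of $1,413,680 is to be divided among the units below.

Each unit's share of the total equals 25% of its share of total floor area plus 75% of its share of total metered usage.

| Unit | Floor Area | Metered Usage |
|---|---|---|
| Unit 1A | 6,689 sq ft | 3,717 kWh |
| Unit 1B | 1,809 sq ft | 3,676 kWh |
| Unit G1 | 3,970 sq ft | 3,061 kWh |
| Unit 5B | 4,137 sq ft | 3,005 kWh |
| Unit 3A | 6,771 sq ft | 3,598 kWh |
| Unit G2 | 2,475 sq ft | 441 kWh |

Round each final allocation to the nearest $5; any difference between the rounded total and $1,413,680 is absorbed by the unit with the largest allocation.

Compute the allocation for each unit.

Unit 1A: $316,675 | Unit 1B: $247,470 | Unit G1: $239,750 | Unit 5B: $238,640 | Unit 3A: $310,585 | Unit G2: $60,560

Totals — floor area 25,851, metered usage 17,498.
Blended shares (25% floor area + 75% metered usage): Unit 1A 0.2240; Unit 1B 0.1751; Unit G1 0.1696; Unit 5B 0.1688; Unit 3A 0.2197; Unit G2 0.0428.
Unrounded shares: Unit 1A 316,673.12; Unit 1B 247,472.25; Unit G1 239,751.37; Unit 5B 238,641.28; Unit 3A 310,583.59; Unit G2 60,558.38.
At nearest $5: Unit 1A $316,675; Unit 1B $247,470; Unit G1 $239,750; Unit 5B $238,640; Unit 3A $310,585; Unit G2 $60,560. Sum = $1,413,680.
Rounded total matches; no reconciliation needed.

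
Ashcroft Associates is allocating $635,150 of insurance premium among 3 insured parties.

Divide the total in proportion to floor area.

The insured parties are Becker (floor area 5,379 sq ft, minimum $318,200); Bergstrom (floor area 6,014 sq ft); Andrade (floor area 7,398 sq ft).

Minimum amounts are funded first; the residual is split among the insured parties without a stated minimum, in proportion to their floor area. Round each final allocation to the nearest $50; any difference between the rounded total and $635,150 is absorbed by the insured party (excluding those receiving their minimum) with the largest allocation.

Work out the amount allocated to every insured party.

Becker: $318,200 · Bergstrom: $142,100 · Andrade: $174,850

Fund the minimums — Becker $318,200. Remaining pool $316,950.
Remaining pool split over remaining floor area 13,412: Bergstrom 142,121.78 → $142,100; Andrade 174,828.22 → $174,850.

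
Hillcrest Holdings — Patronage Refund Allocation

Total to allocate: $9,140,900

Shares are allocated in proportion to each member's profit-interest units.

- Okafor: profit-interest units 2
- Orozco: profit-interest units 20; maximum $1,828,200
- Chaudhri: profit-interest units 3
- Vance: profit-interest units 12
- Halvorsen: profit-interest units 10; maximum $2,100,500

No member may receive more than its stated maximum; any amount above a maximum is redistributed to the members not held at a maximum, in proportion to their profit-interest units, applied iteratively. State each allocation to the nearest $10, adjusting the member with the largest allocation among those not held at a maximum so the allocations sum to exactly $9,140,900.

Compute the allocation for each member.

Okafor: $613,200; Orozco: $1,828,200; Chaudhri: $919,800; Vance: $3,679,200; Halvorsen: $2,100,500

Combined profit-interest units = 47.
Pro-rata shares before constraints: Okafor 388,974.47; Orozco 3,889,744.68; Chaudhri 583,461.70; Vance 2,333,846.81; Halvorsen 1,944,872.34.
Held at cap: Orozco ($1,828,200); balance $7,312,700 reallocated over remaining profit-interest units 27.
Held at cap: Halvorsen ($2,100,500); balance $5,212,200 reallocated over remaining profit-interest units 17.
Remaining shares: Okafor 613,200.00 → $613,200; Chaudhri 919,800.00 → $919,800; Vance 3,679,200.00 → $3,679,200.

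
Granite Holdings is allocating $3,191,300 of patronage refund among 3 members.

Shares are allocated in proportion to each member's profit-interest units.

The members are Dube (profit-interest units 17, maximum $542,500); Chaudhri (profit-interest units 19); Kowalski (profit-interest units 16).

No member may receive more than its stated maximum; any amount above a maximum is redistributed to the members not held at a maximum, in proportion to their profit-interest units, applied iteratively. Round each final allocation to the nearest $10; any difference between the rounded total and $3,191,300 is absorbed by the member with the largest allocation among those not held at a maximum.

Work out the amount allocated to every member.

Sum of profit-interest units: 52.
Proportional shares (ignoring caps): Dube 1,043,309.62; Chaudhri 1,166,051.92; Kowalski 981,938.46.
Cap binds for Dube ($542,500); remaining pool $2,648,800 reallocated over remaining profit-interest units 35.
Remaining shares: Chaudhri 1,437,920.00 → $1,437,920; Kowalski 1,210,880.00 → $1,210,880.

Dube: $542,500; Chaudhri: $1,437,920; Kowalski: $1,210,880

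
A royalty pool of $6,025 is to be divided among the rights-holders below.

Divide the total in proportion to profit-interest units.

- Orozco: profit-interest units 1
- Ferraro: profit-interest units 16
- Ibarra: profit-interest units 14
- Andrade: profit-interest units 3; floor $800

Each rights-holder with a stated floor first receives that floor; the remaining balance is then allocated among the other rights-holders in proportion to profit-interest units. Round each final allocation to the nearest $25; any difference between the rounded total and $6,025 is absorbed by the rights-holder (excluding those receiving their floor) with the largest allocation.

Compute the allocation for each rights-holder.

Guaranteed amounts: Andrade $800. Residual $5,225.
Residual split over remaining profit-interest units 31: Orozco 168.55 → $175; Ferraro 2,696.77 → $2,700; Ibarra 2,359.68 → $2,350.

Orozco: $175; Ferraro: $2,700; Ibarra: $2,350; Andrade: $800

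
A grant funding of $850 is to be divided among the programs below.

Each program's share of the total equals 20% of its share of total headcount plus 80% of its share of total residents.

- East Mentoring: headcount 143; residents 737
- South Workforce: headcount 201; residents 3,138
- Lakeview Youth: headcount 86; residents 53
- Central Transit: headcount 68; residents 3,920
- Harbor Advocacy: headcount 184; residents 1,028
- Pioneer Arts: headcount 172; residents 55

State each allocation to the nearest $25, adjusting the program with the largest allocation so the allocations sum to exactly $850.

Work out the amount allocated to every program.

East Mentoring: $75 · South Workforce: $275 · Lakeview Youth: $25 · Central Transit: $300 · Harbor Advocacy: $125 · Pioneer Arts: $50

Headcount total 854; residents total 8,931.
Composite weights (20% headcount + 80% residents): East Mentoring 0.0995; South Workforce 0.3282; Lakeview Youth 0.0249; Central Transit 0.3671; Harbor Advocacy 0.1352; Pioneer Arts 0.0452.
Unrounded shares: East Mentoring 84.58; South Workforce 278.94; Lakeview Youth 21.15; Central Transit 312.00; Harbor Advocacy 114.90; Pioneer Arts 38.43.
At nearest $25: East Mentoring $75; South Workforce $275; Lakeview Youth $25; Central Transit $300; Harbor Advocacy $125; Pioneer Arts $50. Sum = $850.
Rounded total matches; no reconciliation needed.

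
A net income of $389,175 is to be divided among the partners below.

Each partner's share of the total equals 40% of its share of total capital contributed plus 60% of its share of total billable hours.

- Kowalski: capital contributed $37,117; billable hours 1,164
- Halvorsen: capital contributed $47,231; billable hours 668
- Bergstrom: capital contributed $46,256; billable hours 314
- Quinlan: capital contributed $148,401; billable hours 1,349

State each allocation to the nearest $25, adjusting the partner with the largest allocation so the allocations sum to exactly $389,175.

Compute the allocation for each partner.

Kowalski: $98,475 | Halvorsen: $70,975 | Bergstrom: $46,775 | Quinlan: $172,950

Totals — capital contributed 279,005, billable hours 3,495.
Composite weights (40% capital contributed + 60% billable hours): Kowalski 0.2530; Halvorsen 0.1824; Bergstrom 0.1202; Quinlan 0.4443.
Raw shares: Kowalski 98,477.51; Halvorsen 70,982.25; Bergstrom 46,787.10; Quinlan 172,928.14.
After rounding ($25): Kowalski $98,475; Halvorsen $70,975; Bergstrom $46,775; Quinlan $172,925. Sum = $389,150.
Difference $389,175 − $389,150 = +$25 applied to largest allocation (Quinlan): Quinlan becomes $172,950.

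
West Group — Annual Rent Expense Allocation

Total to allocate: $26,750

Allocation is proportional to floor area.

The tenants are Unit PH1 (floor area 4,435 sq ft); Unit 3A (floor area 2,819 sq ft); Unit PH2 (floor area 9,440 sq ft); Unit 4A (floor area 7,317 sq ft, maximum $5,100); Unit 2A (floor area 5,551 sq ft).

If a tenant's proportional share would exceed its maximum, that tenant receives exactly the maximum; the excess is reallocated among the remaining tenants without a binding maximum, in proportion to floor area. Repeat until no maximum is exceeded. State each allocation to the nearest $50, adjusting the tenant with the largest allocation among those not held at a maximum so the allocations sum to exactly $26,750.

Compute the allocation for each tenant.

Floor area total: 29,562.
Proportional shares (ignoring caps): Unit PH1 4,013.13; Unit 3A 2,550.85; Unit PH2 8,542.05; Unit 4A 6,620.99; Unit 2A 5,022.98.
Cap binds for Unit 4A ($5,100); residual $21,650 reallocated over remaining floor area 22,245.
Redistributed shares: Unit PH1 4,316.37 → $4,300; Unit 3A 2,743.60 → $2,750; Unit PH2 9,187.50 → $9,200; Unit 2A 5,402.52 → $5,400.

Unit PH1: $4,300 | Unit 3A: $2,750 | Unit PH2: $9,200 | Unit 4A: $5,100 | Unit 2A: $5,400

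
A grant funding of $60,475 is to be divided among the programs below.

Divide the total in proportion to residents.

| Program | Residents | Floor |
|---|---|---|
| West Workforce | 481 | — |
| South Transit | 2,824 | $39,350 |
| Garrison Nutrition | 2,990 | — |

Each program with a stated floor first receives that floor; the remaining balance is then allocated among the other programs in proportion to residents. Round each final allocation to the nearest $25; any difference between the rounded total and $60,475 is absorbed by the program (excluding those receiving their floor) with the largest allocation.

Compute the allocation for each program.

West Workforce: $2,925 · South Transit: $39,350 · Garrison Nutrition: $18,200

Fund the minimums — South Transit $39,350. Balance $21,125.
Balance split over remaining residents 3,471: West Workforce 2,927.43 → $2,925; Garrison Nutrition 18,197.57 → $18,200.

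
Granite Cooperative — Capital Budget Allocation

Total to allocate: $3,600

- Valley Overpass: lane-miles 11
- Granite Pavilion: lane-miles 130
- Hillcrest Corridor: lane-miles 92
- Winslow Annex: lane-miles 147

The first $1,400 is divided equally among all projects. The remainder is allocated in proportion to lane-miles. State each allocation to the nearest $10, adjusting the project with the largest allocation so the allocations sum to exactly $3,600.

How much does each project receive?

Valley Overpass: $410; Granite Pavilion: $1,100; Hillcrest Corridor: $880; Winslow Annex: $1,210

Equal tier: $1,400 ÷ 4 = $350 apiece.
Remainder $2,200 by lane-miles (total 380): Valley Overpass 63.68 → $60; Granite Pavilion 752.63 → $750; Hillcrest Corridor 532.63 → $530; Winslow Annex 851.05 → $850.
Rounding difference +$10 on remainder applied to Winslow Annex.
Totals: Valley Overpass $350 + $60 = $410; Granite Pavilion $350 + $750 = $1,100; Hillcrest Corridor $350 + $530 = $880; Winslow Annex $350 + $860 = $1,210.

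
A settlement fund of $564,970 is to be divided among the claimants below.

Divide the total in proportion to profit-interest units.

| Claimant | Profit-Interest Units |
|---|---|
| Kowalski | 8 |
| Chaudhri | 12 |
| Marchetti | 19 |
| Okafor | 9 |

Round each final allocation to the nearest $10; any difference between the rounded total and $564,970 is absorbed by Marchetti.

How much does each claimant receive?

Kowalski: $94,160; Chaudhri: $141,240; Marchetti: $223,640; Okafor: $105,930

Sum of profit-interest units: 48.
Unrounded shares: Kowalski 8/48 × $564,970 = 94,161.67; Chaudhri 12/48 × $564,970 = 141,242.50; Marchetti 19/48 × $564,970 = 223,633.96; Okafor 9/48 × $564,970 = 105,931.88.
After rounding ($10): Kowalski $94,160; Chaudhri $141,240; Marchetti $223,630; Okafor $105,930. Sum = $564,960.
Difference $564,970 − $564,960 = +$10 applied to Marchetti: Marchetti becomes $223,640.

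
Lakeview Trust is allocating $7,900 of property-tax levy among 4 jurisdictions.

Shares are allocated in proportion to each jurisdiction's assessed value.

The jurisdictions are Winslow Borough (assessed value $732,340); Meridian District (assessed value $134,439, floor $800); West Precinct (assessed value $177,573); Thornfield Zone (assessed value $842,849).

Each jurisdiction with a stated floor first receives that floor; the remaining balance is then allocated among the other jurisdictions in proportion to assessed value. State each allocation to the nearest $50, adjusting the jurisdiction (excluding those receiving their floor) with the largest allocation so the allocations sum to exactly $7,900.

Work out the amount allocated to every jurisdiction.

Fund the minimums — Meridian District $800. Balance $7,100.
Balance split over remaining assessed value 1,752,762: Winslow Borough 2,966.53 → $2,950; West Precinct 719.30 → $700; Thornfield Zone 3,414.17 → $3,400.
Rounding difference +$50 applied to Thornfield Zone → $3,450.

Winslow Borough: $2,950 · Meridian District: $800 · West Precinct: $700 · Thornfield Zone: $3,450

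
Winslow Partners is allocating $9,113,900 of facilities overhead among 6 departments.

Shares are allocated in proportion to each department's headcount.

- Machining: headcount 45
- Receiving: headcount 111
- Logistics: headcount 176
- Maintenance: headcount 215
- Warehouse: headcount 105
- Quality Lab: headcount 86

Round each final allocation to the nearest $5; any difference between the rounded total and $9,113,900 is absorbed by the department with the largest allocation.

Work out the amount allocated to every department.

Sum of headcount: 738.
Raw shares: Machining 45/738 × $9,113,900 = 555,725.61; Receiving 111/738 × $9,113,900 = 1,370,789.84; Logistics 176/738 × $9,113,900 = 2,173,504.61; Maintenance 215/738 × $9,113,900 = 2,655,133.47; Warehouse 105/738 × $9,113,900 = 1,296,693.09; Quality Lab 86/738 × $9,113,900 = 1,062,053.39.
At nearest $5: Machining $555,725; Receiving $1,370,790; Logistics $2,173,505; Maintenance $2,655,135; Warehouse $1,296,695; Quality Lab $1,062,055. Sum = $9,113,905.
Difference $9,113,900 − $9,113,905 = −$5 applied to largest allocation (Maintenance): Maintenance becomes $2,655,130.

Machining: $555,725; Receiving: $1,370,790; Logistics: $2,173,505; Maintenance: $2,655,130; Warehouse: $1,296,695; Quality Lab: $1,062,055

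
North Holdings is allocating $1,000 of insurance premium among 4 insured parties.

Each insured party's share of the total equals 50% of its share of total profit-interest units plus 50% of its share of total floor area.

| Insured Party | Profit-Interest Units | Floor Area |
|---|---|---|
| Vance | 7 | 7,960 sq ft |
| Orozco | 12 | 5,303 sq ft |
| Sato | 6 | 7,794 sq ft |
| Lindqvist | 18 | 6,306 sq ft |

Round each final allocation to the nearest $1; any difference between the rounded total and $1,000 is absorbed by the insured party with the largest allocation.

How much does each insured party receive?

Vance: $227 · Orozco: $236 · Sato: $212 · Lindqvist: $325

Totals — profit-interest units 43, floor area 27,363.
Blended shares (50% profit-interest units + 50% floor area): Vance 0.2268; Orozco 0.2364; Sato 0.2122; Lindqvist 0.3245.
Pro-rata amounts: Vance 226.85; Orozco 236.44; Sato 212.19; Lindqvist 324.53.
At nearest $1: Vance $227; Orozco $236; Sato $212; Lindqvist $325. Sum = $1,000.
Rounded total matches; no reconciliation needed.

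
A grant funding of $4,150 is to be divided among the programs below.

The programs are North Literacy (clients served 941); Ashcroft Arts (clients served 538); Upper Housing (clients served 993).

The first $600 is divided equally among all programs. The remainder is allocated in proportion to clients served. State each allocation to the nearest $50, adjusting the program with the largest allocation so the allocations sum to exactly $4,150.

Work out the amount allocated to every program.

Equal tier: $600 ÷ 3 = $200 apiece.
Remainder $3,550 by clients served (total 2,472): North Literacy 1,351.36 → $1,350; Ashcroft Arts 772.61 → $750; Upper Housing 1,426.03 → $1,450.
Totals: North Literacy $200 + $1,350 = $1,550; Ashcroft Arts $200 + $750 = $950; Upper Housing $200 + $1,450 = $1,650.

North Literacy: $1,550; Ashcroft Arts: $950; Upper Housing: $1,650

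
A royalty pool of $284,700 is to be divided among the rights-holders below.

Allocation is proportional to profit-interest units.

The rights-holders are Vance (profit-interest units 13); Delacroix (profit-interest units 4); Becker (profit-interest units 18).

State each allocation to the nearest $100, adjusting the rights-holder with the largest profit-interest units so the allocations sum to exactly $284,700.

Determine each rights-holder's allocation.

Profit-interest units total: 13 + 4 + 18 = 35.
Pro-rata amounts: Vance 105,745.71; Delacroix 32,537.14; Becker 146,417.14.
Rounded to nearest $100: Vance $105,700; Delacroix $32,500; Becker $146,400. Sum = $284,600.
Difference $284,700 − $284,600 = +$100 applied to largest profit-interest units (Becker): Becker becomes $146,500.

Vance: $105,700 | Delacroix: $32,500 | Becker: $146,500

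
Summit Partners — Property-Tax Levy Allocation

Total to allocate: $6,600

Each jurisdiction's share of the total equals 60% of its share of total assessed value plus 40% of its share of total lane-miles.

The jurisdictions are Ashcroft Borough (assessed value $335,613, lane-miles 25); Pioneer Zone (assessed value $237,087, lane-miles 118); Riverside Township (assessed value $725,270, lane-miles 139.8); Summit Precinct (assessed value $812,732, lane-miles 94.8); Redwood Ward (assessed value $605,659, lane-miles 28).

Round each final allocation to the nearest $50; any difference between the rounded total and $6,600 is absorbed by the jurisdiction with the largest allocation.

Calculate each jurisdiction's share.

Ashcroft Borough: $650 · Pioneer Zone: $1,100 · Riverside Township: $2,000 · Summit Precinct: $1,800 · Redwood Ward: $1,050

Assessed value total 2,716,361; lane-miles total 405.6.
Combined weights (60% assessed value + 40% lane-miles): Ashcroft Borough 0.0988; Pioneer Zone 0.1687; Riverside Township 0.2981; Summit Precinct 0.2730; Redwood Ward 0.1614.
Unrounded shares: Ashcroft Borough 651.99; Pioneer Zone 1,113.68; Riverside Township 1,967.26; Summit Precinct 1,801.87; Redwood Ward 1,065.20.
Rounded to nearest $50: Ashcroft Borough $650; Pioneer Zone $1,100; Riverside Township $1,950; Summit Precinct $1,800; Redwood Ward $1,050. Sum = $6,550.
Difference $6,600 − $6,550 = +$50 applied to largest allocation (Riverside Township): Riverside Township becomes $2,000.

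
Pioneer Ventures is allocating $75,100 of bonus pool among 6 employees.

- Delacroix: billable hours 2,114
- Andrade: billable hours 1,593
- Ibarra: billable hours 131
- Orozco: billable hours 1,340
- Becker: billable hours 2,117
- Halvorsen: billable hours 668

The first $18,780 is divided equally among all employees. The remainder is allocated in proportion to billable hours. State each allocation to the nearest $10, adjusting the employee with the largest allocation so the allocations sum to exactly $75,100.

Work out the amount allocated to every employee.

First tranche $18,780 split equally: $3,130 each.
Remainder $56,320 by billable hours (total 7,963): Delacroix 14,951.71 → $14,950; Andrade 11,266.83 → $11,270; Ibarra 926.53 → $930; Orozco 9,477.43 → $9,480; Becker 14,972.93 → $14,970; Halvorsen 4,724.57 → $4,720.
Totals: Delacroix $3,130 + $14,950 = $18,080; Andrade $3,130 + $11,270 = $14,400; Ibarra $3,130 + $930 = $4,060; Orozco $3,130 + $9,480 = $12,610; Becker $3,130 + $14,970 = $18,100; Halvorsen $3,130 + $4,720 = $7,850.

Delacroix: $18,080; Andrade: $14,400; Ibarra: $4,060; Orozco: $12,610; Becker: $18,100; Halvorsen: $7,850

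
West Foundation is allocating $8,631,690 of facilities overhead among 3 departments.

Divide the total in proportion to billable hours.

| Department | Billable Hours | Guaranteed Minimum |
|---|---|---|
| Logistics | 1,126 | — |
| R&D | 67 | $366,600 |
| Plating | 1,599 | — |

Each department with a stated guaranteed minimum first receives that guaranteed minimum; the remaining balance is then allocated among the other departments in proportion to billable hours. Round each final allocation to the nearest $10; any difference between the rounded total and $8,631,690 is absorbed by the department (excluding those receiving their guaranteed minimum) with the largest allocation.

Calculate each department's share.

Minimums first: R&D $366,600. Balance $8,265,090.
Balance split over remaining billable hours 2,725: Logistics 3,415,226.18 → $3,415,230; Plating 4,849,863.82 → $4,849,860.

Logistics: $3,415,230 · R&D: $366,600 · Plating: $4,849,860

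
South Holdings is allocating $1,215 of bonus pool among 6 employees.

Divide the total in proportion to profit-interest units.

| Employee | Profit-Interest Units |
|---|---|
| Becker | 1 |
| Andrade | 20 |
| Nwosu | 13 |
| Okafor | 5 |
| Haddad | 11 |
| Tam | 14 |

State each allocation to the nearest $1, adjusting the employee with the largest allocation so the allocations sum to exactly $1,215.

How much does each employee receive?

Becker: $19 · Andrade: $379 · Nwosu: $247 · Okafor: $95 · Haddad: $209 · Tam: $266

Combined profit-interest units = 64.
Raw shares: Becker 1/64 × $1,215 = 18.98; Andrade 20/64 × $1,215 = 379.69; Nwosu 13/64 × $1,215 = 246.80; Okafor 5/64 × $1,215 = 94.92; Haddad 11/64 × $1,215 = 208.83; Tam 14/64 × $1,215 = 265.78.
Rounded to nearest $1: Becker $19; Andrade $380; Nwosu $247; Okafor $95; Haddad $209; Tam $266. Sum = $1,216.
Difference $1,215 − $1,216 = −$1 applied to largest allocation (Andrade): Andrade becomes $379.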